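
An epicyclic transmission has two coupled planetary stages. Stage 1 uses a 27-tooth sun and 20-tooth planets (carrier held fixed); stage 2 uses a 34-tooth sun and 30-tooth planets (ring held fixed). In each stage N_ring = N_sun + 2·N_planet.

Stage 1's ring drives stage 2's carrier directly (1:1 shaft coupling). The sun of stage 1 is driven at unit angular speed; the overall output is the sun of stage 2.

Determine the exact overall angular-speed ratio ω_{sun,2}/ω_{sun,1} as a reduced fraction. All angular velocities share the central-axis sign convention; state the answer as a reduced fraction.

Stage 1: N_ring = 27 + 2·20 = 67
Stage 1: 27(ω_s−ω_c) = −67(ω_r−ω_c),  ω_c=0, ω_s=1
Stage 1: ω_r = 0 − (27/67)(1−0) = -27/67
  ⇒ ω_r¹/ω_s¹ = -27/67
Stage 2: N_ring = 34 + 2·30 = 94
Stage 2: 34(ω_s−ω_c) = −94(ω_r−ω_c),  ω_r=0, ω_c=1
Stage 2: ω_s = 1 − (94/34)(0−1) = 64/17
  ⇒ ω_s²/ω_c² = 64/17
Coupling ω_c² = ω_r¹ ⇒ overall = -27/67 × 64/17 = -1728/1139

-1728/1139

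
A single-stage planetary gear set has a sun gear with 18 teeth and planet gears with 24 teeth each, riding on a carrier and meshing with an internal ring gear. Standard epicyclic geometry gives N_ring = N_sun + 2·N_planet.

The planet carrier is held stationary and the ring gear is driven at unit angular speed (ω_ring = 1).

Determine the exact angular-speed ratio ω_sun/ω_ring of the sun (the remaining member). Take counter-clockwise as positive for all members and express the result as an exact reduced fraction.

-11/3

N_ring = 18 + 2·24 = 66
18(ω_s−ω_c) = −66(ω_r−ω_c),  ω_c=0, ω_r=1
ω_s = 0 − (66/18)(1−0) = -11/3
ω_s/ω_r = -11/3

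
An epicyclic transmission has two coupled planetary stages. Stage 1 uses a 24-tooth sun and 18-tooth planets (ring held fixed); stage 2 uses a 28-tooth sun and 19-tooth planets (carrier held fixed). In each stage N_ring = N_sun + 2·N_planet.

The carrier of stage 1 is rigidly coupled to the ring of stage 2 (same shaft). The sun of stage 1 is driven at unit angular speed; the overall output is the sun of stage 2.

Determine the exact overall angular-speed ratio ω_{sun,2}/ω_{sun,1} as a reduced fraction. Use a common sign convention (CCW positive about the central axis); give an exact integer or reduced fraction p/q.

-33/49

Stage 1: N_ring = 24 + 2·18 = 60
Stage 1: 24(ω_s−ω_c) = −60(ω_r−ω_c),  ω_r=0, ω_s=1
Stage 1: 24(1−ω_c) = −60(0−ω_c)  ⇒  84ω_c = 24  ⇒  ω_c = 2/7
  ⇒ ω_c¹/ω_s¹ = 2/7
Stage 2: N_ring = 28 + 2·19 = 66
Stage 2: 28(ω_s−ω_c) = −66(ω_r−ω_c),  ω_c=0, ω_r=1
Stage 2: ω_s = 0 − (66/28)(1−0) = -33/14
  ⇒ ω_s²/ω_r² = -33/14
Coupling ω_r² = ω_c¹ ⇒ overall = 2/7 × -33/14 = -33/49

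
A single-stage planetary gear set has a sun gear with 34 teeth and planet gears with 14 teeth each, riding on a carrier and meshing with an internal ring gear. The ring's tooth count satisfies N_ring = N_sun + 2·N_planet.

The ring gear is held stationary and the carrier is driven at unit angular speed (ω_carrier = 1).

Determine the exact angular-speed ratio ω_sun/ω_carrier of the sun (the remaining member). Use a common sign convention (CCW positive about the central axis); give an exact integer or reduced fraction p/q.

48/17

N_ring = 34 + 2·14 = 62
34(ω_s−ω_c) = −62(ω_r−ω_c),  ω_r=0, ω_c=1
ω_s = 1 − (62/34)(0−1) = 48/17
ω_s/ω_c = 48/17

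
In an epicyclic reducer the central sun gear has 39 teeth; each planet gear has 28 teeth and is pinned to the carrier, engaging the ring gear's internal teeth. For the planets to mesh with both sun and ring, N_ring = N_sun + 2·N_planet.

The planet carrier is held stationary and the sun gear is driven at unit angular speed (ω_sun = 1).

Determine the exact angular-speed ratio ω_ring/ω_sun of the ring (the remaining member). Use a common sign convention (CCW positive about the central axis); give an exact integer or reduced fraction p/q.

N_ring = 39 + 2·28 = 95
39(ω_s−ω_c) = −95(ω_r−ω_c),  ω_c=0, ω_s=1
ω_r = 0 − (39/95)(1−0) = -39/95
ω_r/ω_s = -39/95

-39/95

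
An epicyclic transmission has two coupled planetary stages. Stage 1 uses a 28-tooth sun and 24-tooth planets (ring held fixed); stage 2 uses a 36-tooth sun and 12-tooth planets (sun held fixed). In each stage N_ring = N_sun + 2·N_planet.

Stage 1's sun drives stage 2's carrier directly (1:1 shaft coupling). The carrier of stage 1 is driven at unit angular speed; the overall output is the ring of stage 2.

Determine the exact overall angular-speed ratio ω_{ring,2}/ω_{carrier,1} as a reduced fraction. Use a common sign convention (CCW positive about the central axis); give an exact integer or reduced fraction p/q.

Stage 1: N_ring = 28 + 2·24 = 76
Stage 1: 28(ω_s−ω_c) = −76(ω_r−ω_c),  ω_r=0, ω_c=1
Stage 1: ω_s = 1 − (76/28)(0−1) = 26/7
  ⇒ ω_s¹/ω_c¹ = 26/7
Stage 2: N_ring = 36 + 2·12 = 60
Stage 2: 36(ω_s−ω_c) = −60(ω_r−ω_c),  ω_s=0, ω_c=1
Stage 2: ω_r = 1 − (36/60)(0−1) = 8/5
  ⇒ ω_r²/ω_c² = 8/5
Coupling ω_c² = ω_s¹ ⇒ overall = 26/7 × 8/5 = 208/35

208/35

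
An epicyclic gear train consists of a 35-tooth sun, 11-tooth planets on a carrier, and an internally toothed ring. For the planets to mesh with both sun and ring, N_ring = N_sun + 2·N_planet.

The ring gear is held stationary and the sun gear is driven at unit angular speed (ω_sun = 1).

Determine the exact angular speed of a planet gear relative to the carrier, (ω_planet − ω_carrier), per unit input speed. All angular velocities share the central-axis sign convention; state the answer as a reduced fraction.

-1995/1012

N_ring = 35 + 2·11 = 57
35(ω_s−ω_c) = −57(ω_r−ω_c),  ω_r=0, ω_s=1
35(1−ω_c) = −57(0−ω_c)  ⇒  92ω_c = 35  ⇒  ω_c = 35/92
sun–planet: 35·(1−35/92) = −11·(ω_p−ω_c)  ⇒  ω_p−ω_c = −(35/11)·(57/92) = -1995/1012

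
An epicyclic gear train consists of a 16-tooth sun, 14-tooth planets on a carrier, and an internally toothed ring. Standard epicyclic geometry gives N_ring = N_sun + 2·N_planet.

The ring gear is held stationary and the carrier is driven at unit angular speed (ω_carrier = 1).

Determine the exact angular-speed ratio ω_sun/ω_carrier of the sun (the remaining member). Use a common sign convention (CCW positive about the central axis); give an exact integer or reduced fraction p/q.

N_ring = 16 + 2·14 = 44
16(ω_s−ω_c) = −44(ω_r−ω_c),  ω_r=0, ω_c=1
ω_s = 1 − (44/16)(0−1) = 15/4
ω_s/ω_c = 15/4

15/4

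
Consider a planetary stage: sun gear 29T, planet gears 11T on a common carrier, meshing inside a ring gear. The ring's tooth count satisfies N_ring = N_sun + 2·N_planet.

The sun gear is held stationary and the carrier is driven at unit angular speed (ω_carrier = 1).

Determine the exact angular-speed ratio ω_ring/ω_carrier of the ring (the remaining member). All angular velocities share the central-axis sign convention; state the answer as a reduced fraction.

N_ring = 29 + 2·11 = 51
29(ω_s−ω_c) = −51(ω_r−ω_c),  ω_s=0, ω_c=1
ω_r = 1 − (29/51)(0−1) = 80/51
ω_r/ω_c = 80/51

80/51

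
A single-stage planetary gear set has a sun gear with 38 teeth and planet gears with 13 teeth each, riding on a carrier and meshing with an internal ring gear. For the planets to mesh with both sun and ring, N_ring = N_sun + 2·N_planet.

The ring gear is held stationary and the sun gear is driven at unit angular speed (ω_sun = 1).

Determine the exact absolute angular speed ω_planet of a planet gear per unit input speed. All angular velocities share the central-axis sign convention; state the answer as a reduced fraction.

N_ring = 38 + 2·13 = 64
38(ω_s−ω_c) = −64(ω_r−ω_c),  ω_r=0, ω_s=1
38(1−ω_c) = −64(0−ω_c)  ⇒  102ω_c = 38  ⇒  ω_c = 19/51
sun–planet: 38·(1−19/51) = −13·(ω_p−ω_c)  ⇒  ω_p−ω_c = −(38/13)·(32/51) = -1216/663
ω_p = 19/51 − 1216/663 = -19/13

-19/13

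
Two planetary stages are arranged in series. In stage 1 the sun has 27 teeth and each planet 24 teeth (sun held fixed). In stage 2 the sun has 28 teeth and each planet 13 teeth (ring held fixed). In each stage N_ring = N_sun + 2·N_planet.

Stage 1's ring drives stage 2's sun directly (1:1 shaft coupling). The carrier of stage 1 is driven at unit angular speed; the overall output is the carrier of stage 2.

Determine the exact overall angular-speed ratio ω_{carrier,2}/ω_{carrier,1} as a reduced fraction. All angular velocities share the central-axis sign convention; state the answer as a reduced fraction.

Stage 1: N_ring = 27 + 2·24 = 75
Stage 1: 27(ω_s−ω_c) = −75(ω_r−ω_c),  ω_s=0, ω_c=1
Stage 1: ω_r = 1 − (27/75)(0−1) = 34/25
  ⇒ ω_r¹/ω_c¹ = 34/25
Stage 2: N_ring = 28 + 2·13 = 54
Stage 2: 28(ω_s−ω_c) = −54(ω_r−ω_c),  ω_r=0, ω_s=1
Stage 2: 28(1−ω_c) = −54(0−ω_c)  ⇒  82ω_c = 28  ⇒  ω_c = 14/41
  ⇒ ω_c²/ω_s² = 14/41
Coupling ω_s² = ω_r¹ ⇒ overall = 34/25 × 14/41 = 476/1025

476/1025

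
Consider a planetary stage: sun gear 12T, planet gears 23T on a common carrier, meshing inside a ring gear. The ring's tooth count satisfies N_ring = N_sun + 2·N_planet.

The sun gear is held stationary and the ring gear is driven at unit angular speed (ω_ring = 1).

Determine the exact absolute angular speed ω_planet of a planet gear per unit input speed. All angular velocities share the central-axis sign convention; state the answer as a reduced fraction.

N_ring = 12 + 2·23 = 58
12(ω_s−ω_c) = −58(ω_r−ω_c),  ω_s=0, ω_r=1
12(0−ω_c) = −58(1−ω_c)  ⇒  70ω_c = 58  ⇒  ω_c = 29/35
sun–planet: 12·(0−29/35) = −23·(ω_p−ω_c)  ⇒  ω_p−ω_c = −(12/23)·(-29/35) = 348/805
ω_p = 29/35 + 348/805 = 29/23

29/23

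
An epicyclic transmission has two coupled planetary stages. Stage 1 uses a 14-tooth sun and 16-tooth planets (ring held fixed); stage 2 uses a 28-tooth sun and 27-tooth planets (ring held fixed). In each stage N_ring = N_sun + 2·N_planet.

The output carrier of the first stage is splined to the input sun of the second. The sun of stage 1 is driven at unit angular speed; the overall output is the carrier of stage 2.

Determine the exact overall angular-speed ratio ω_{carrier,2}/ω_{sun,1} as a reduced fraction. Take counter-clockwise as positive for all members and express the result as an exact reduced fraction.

49/825

Stage 1: N_ring = 14 + 2·16 = 46
Stage 1: 14(ω_s−ω_c) = −46(ω_r−ω_c),  ω_r=0, ω_s=1
Stage 1: 14(1−ω_c) = −46(0−ω_c)  ⇒  60ω_c = 14  ⇒  ω_c = 7/30
  ⇒ ω_c¹/ω_s¹ = 7/30
Stage 2: N_ring = 28 + 2·27 = 82
Stage 2: 28(ω_s−ω_c) = −82(ω_r−ω_c),  ω_r=0, ω_s=1
Stage 2: 28(1−ω_c) = −82(0−ω_c)  ⇒  110ω_c = 28  ⇒  ω_c = 14/55
  ⇒ ω_c²/ω_s² = 14/55
Coupling ω_s² = ω_c¹ ⇒ overall = 7/30 × 14/55 = 49/825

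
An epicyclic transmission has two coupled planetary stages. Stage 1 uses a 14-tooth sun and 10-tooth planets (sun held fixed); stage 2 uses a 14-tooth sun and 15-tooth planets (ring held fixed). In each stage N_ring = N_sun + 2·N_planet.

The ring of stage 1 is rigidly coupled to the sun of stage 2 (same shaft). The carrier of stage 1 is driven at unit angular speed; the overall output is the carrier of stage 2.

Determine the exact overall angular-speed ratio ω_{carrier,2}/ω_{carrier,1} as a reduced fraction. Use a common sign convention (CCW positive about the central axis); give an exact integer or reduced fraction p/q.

Stage 1: N_ring = 14 + 2·10 = 34
Stage 1: 14(ω_s−ω_c) = −34(ω_r−ω_c),  ω_s=0, ω_c=1
Stage 1: ω_r = 1 − (14/34)(0−1) = 24/17
  ⇒ ω_r¹/ω_c¹ = 24/17
Stage 2: N_ring = 14 + 2·15 = 44
Stage 2: 14(ω_s−ω_c) = −44(ω_r−ω_c),  ω_r=0, ω_s=1
Stage 2: 14(1−ω_c) = −44(0−ω_c)  ⇒  58ω_c = 14  ⇒  ω_c = 7/29
  ⇒ ω_c²/ω_s² = 7/29
Coupling ω_s² = ω_r¹ ⇒ overall = 24/17 × 7/29 = 168/493

168/493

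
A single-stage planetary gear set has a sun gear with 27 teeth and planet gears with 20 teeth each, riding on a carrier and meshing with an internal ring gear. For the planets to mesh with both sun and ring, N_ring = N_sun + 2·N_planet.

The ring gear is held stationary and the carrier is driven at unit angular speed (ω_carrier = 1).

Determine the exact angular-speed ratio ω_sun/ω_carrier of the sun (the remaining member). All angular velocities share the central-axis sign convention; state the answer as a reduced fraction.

94/27

N_ring = 27 + 2·20 = 67
27(ω_s−ω_c) = −67(ω_r−ω_c),  ω_r=0, ω_c=1
ω_s = 1 − (67/27)(0−1) = 94/27
ω_s/ω_c = 94/27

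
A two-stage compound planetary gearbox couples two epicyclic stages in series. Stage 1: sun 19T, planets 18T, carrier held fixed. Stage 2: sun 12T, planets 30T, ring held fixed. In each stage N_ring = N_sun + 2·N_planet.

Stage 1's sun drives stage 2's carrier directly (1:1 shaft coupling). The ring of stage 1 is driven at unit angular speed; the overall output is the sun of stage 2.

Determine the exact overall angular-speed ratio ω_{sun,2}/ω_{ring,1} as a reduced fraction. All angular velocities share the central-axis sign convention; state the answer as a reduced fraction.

-385/19

Stage 1: N_ring = 19 + 2·18 = 55
Stage 1: 19(ω_s−ω_c) = −55(ω_r−ω_c),  ω_c=0, ω_r=1
Stage 1: ω_s = 0 − (55/19)(1−0) = -55/19
  ⇒ ω_s¹/ω_r¹ = -55/19
Stage 2: N_ring = 12 + 2·30 = 72
Stage 2: 12(ω_s−ω_c) = −72(ω_r−ω_c),  ω_r=0, ω_c=1
Stage 2: ω_s = 1 − (72/12)(0−1) = 7
  ⇒ ω_s²/ω_c² = 7
Coupling ω_c² = ω_s¹ ⇒ overall = -55/19 × 7 = -385/19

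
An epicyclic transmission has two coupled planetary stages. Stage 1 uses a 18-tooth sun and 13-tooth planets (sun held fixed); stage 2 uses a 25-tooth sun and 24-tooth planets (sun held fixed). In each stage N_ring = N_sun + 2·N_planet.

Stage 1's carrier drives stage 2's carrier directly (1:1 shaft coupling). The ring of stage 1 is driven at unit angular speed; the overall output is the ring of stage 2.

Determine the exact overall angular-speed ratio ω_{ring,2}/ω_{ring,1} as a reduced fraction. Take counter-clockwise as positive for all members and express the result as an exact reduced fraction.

Stage 1: N_ring = 18 + 2·13 = 44
Stage 1: 18(ω_s−ω_c) = −44(ω_r−ω_c),  ω_s=0, ω_r=1
Stage 1: 18(0−ω_c) = −44(1−ω_c)  ⇒  62ω_c = 44  ⇒  ω_c = 22/31
  ⇒ ω_c¹/ω_r¹ = 22/31
Stage 2: N_ring = 25 + 2·24 = 73
Stage 2: 25(ω_s−ω_c) = −73(ω_r−ω_c),  ω_s=0, ω_c=1
Stage 2: ω_r = 1 − (25/73)(0−1) = 98/73
  ⇒ ω_r²/ω_c² = 98/73
Coupling ω_c² = ω_c¹ ⇒ overall = 22/31 × 98/73 = 2156/2263

2156/2263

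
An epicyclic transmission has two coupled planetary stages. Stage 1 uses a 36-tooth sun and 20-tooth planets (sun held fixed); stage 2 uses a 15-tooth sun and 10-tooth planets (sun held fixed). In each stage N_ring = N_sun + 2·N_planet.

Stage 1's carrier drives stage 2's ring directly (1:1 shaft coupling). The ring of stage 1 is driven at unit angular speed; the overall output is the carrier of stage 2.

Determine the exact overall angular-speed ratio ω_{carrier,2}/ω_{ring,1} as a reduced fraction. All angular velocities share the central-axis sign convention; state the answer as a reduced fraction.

19/40

Stage 1: N_ring = 36 + 2·20 = 76
Stage 1: 36(ω_s−ω_c) = −76(ω_r−ω_c),  ω_s=0, ω_r=1
Stage 1: 36(0−ω_c) = −76(1−ω_c)  ⇒  112ω_c = 76  ⇒  ω_c = 19/28
  ⇒ ω_c¹/ω_r¹ = 19/28
Stage 2: N_ring = 15 + 2·10 = 35
Stage 2: 15(ω_s−ω_c) = −35(ω_r−ω_c),  ω_s=0, ω_r=1
Stage 2: 15(0−ω_c) = −35(1−ω_c)  ⇒  50ω_c = 35  ⇒  ω_c = 7/10
  ⇒ ω_c²/ω_r² = 7/10
Coupling ω_r² = ω_c¹ ⇒ overall = 19/28 × 7/10 = 19/40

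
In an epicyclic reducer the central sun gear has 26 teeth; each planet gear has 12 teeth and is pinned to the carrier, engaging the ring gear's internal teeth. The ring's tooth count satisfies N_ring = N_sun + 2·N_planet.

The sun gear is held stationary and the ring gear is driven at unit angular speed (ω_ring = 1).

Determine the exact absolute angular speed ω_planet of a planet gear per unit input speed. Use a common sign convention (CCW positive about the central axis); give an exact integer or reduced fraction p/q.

N_ring = 26 + 2·12 = 50
26(ω_s−ω_c) = −50(ω_r−ω_c),  ω_s=0, ω_r=1
26(0−ω_c) = −50(1−ω_c)  ⇒  76ω_c = 50  ⇒  ω_c = 25/38
sun–planet: 26·(0−25/38) = −12·(ω_p−ω_c)  ⇒  ω_p−ω_c = −(26/12)·(-25/38) = 325/228
ω_p = 25/38 + 325/228 = 25/12

25/12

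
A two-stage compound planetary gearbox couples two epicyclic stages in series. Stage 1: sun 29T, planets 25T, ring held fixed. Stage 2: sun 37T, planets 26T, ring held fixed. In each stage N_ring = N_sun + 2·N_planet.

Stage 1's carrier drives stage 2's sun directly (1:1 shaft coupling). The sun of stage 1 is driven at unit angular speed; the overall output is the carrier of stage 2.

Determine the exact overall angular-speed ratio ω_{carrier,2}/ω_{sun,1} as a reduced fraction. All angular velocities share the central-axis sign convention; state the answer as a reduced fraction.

Stage 1: N_ring = 29 + 2·25 = 79
Stage 1: 29(ω_s−ω_c) = −79(ω_r−ω_c),  ω_r=0, ω_s=1
Stage 1: 29(1−ω_c) = −79(0−ω_c)  ⇒  108ω_c = 29  ⇒  ω_c = 29/108
  ⇒ ω_c¹/ω_s¹ = 29/108
Stage 2: N_ring = 37 + 2·26 = 89
Stage 2: 37(ω_s−ω_c) = −89(ω_r−ω_c),  ω_r=0, ω_s=1
Stage 2: 37(1−ω_c) = −89(0−ω_c)  ⇒  126ω_c = 37  ⇒  ω_c = 37/126
  ⇒ ω_c²/ω_s² = 37/126
Coupling ω_s² = ω_c¹ ⇒ overall = 29/108 × 37/126 = 1073/13608

1073/13608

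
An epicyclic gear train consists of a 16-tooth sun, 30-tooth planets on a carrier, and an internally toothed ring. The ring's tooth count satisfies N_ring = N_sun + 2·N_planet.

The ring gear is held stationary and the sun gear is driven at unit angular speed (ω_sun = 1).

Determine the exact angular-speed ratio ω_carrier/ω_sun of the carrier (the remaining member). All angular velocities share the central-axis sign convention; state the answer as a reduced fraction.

4/23

N_ring = 16 + 2·30 = 76
16(ω_s−ω_c) = −76(ω_r−ω_c),  ω_r=0, ω_s=1
16(1−ω_c) = −76(0−ω_c)  ⇒  92ω_c = 16  ⇒  ω_c = 4/23
ω_c/ω_s = 4/23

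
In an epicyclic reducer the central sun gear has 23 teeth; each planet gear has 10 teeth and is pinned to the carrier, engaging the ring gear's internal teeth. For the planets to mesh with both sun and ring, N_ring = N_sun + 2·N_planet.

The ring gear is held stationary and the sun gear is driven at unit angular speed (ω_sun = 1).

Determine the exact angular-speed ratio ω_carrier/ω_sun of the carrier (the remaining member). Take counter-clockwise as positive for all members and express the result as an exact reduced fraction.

23/66

N_ring = 23 + 2·10 = 43
23(ω_s−ω_c) = −43(ω_r−ω_c),  ω_r=0, ω_s=1
23(1−ω_c) = −43(0−ω_c)  ⇒  66ω_c = 23  ⇒  ω_c = 23/66
ω_c/ω_s = 23/66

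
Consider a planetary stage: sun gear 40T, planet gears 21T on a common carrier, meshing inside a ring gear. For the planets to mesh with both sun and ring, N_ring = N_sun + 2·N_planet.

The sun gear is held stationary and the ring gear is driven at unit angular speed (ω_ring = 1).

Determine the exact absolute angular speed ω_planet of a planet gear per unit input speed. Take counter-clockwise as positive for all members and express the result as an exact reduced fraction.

N_ring = 40 + 2·21 = 82
40(ω_s−ω_c) = −82(ω_r−ω_c),  ω_s=0, ω_r=1
40(0−ω_c) = −82(1−ω_c)  ⇒  122ω_c = 82  ⇒  ω_c = 41/61
sun–planet: 40·(0−41/61) = −21·(ω_p−ω_c)  ⇒  ω_p−ω_c = −(40/21)·(-41/61) = 1640/1281
ω_p = 41/61 + 1640/1281 = 41/21

41/21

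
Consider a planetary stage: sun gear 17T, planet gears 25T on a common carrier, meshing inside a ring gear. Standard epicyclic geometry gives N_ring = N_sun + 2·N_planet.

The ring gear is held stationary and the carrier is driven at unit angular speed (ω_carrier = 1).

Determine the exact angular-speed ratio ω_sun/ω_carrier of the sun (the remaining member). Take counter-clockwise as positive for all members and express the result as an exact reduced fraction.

N_ring = 17 + 2·25 = 67
17(ω_s−ω_c) = −67(ω_r−ω_c),  ω_r=0, ω_c=1
ω_s = 1 − (67/17)(0−1) = 84/17
ω_s/ω_c = 84/17

84/17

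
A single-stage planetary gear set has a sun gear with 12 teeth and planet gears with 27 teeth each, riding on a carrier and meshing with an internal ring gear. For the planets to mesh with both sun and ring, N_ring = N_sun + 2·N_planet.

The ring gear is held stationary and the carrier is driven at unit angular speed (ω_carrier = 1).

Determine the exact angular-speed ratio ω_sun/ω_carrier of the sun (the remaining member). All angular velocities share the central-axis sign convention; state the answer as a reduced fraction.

N_ring = 12 + 2·27 = 66
12(ω_s−ω_c) = −66(ω_r−ω_c),  ω_r=0, ω_c=1
ω_s = 1 − (66/12)(0−1) = 13/2
ω_s/ω_c = 13/2

13/2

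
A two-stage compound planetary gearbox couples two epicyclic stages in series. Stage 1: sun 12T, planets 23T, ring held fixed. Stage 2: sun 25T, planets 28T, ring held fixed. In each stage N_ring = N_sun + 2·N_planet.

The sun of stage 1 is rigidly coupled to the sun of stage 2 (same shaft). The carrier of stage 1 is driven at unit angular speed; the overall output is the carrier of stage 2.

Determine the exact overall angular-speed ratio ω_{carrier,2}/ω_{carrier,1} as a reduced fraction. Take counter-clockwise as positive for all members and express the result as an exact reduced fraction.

875/636

Stage 1: N_ring = 12 + 2·23 = 58
Stage 1: 12(ω_s−ω_c) = −58(ω_r−ω_c),  ω_r=0, ω_c=1
Stage 1: ω_s = 1 − (58/12)(0−1) = 35/6
  ⇒ ω_s¹/ω_c¹ = 35/6
Stage 2: N_ring = 25 + 2·28 = 81
Stage 2: 25(ω_s−ω_c) = −81(ω_r−ω_c),  ω_r=0, ω_s=1
Stage 2: 25(1−ω_c) = −81(0−ω_c)  ⇒  106ω_c = 25  ⇒  ω_c = 25/106
  ⇒ ω_c²/ω_s² = 25/106
Coupling ω_s² = ω_s¹ ⇒ overall = 35/6 × 25/106 = 875/636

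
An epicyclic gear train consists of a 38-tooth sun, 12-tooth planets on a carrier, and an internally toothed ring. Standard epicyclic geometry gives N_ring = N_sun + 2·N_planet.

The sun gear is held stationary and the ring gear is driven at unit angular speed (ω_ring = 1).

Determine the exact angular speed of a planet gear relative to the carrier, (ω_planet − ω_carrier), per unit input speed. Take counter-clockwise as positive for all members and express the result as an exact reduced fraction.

589/300

N_ring = 38 + 2·12 = 62
38(ω_s−ω_c) = −62(ω_r−ω_c),  ω_s=0, ω_r=1
38(0−ω_c) = −62(1−ω_c)  ⇒  100ω_c = 62  ⇒  ω_c = 31/50
sun–planet: 38·(0−31/50) = −12·(ω_p−ω_c)  ⇒  ω_p−ω_c = −(38/12)·(-31/50) = 589/300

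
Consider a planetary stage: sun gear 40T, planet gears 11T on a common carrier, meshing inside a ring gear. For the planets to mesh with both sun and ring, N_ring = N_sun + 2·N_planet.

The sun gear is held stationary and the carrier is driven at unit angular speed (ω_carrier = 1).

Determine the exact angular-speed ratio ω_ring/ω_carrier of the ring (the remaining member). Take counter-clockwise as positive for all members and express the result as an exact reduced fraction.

51/31

N_ring = 40 + 2·11 = 62
40(ω_s−ω_c) = −62(ω_r−ω_c),  ω_s=0, ω_c=1
ω_r = 1 − (40/62)(0−1) = 51/31
ω_r/ω_c = 51/31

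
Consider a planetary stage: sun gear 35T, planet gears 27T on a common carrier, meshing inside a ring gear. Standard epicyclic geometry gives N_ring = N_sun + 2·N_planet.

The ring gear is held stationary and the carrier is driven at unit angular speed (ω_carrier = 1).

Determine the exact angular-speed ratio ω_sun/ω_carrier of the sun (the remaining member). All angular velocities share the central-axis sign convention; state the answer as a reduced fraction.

N_ring = 35 + 2·27 = 89
35(ω_s−ω_c) = −89(ω_r−ω_c),  ω_r=0, ω_c=1
ω_s = 1 − (89/35)(0−1) = 124/35
ω_s/ω_c = 124/35

124/35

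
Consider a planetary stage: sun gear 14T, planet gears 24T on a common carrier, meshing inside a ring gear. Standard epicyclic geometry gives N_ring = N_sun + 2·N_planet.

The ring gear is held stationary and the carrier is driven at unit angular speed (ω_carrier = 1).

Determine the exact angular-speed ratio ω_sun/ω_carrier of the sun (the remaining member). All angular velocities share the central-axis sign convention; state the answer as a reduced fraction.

N_ring = 14 + 2·24 = 62
14(ω_s−ω_c) = −62(ω_r−ω_c),  ω_r=0, ω_c=1
ω_s = 1 − (62/14)(0−1) = 38/7
ω_s/ω_c = 38/7

38/7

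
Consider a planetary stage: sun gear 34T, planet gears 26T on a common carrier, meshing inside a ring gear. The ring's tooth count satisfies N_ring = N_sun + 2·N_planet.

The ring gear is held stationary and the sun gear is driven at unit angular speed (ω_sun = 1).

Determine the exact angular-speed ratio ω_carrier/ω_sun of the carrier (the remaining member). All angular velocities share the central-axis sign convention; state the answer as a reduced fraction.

N_ring = 34 + 2·26 = 86
34(ω_s−ω_c) = −86(ω_r−ω_c),  ω_r=0, ω_s=1
34(1−ω_c) = −86(0−ω_c)  ⇒  120ω_c = 34  ⇒  ω_c = 17/60
ω_c/ω_s = 17/60

17/60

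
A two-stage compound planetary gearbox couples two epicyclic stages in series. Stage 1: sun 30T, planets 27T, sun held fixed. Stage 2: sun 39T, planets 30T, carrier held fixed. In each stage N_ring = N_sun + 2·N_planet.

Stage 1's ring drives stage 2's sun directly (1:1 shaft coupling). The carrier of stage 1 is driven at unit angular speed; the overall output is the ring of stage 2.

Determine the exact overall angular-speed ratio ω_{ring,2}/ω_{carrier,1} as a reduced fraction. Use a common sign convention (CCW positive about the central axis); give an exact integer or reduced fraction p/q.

-247/462

Stage 1: N_ring = 30 + 2·27 = 84
Stage 1: 30(ω_s−ω_c) = −84(ω_r−ω_c),  ω_s=0, ω_c=1
Stage 1: ω_r = 1 − (30/84)(0−1) = 19/14
  ⇒ ω_r¹/ω_c¹ = 19/14
Stage 2: N_ring = 39 + 2·30 = 99
Stage 2: 39(ω_s−ω_c) = −99(ω_r−ω_c),  ω_c=0, ω_s=1
Stage 2: ω_r = 0 − (39/99)(1−0) = -13/33
  ⇒ ω_r²/ω_s² = -13/33
Coupling ω_s² = ω_r¹ ⇒ overall = 19/14 × -13/33 = -247/462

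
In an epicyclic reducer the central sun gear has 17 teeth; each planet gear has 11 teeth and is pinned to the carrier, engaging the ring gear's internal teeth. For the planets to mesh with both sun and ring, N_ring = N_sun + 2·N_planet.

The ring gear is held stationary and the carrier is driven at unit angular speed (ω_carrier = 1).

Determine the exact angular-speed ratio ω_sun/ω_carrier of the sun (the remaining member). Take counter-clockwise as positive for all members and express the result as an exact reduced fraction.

56/17

N_ring = 17 + 2·11 = 39
17(ω_s−ω_c) = −39(ω_r−ω_c),  ω_r=0, ω_c=1
ω_s = 1 − (39/17)(0−1) = 56/17
ω_s/ω_c = 56/17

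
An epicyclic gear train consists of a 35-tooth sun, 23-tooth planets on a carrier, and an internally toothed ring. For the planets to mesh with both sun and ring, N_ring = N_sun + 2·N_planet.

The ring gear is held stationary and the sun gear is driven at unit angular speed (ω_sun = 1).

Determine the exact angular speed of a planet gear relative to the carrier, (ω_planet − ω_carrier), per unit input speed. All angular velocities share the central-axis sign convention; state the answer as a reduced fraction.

N_ring = 35 + 2·23 = 81
35(ω_s−ω_c) = −81(ω_r−ω_c),  ω_r=0, ω_s=1
35(1−ω_c) = −81(0−ω_c)  ⇒  116ω_c = 35  ⇒  ω_c = 35/116
sun–planet: 35·(1−35/116) = −23·(ω_p−ω_c)  ⇒  ω_p−ω_c = −(35/23)·(81/116) = -2835/2668

-2835/2668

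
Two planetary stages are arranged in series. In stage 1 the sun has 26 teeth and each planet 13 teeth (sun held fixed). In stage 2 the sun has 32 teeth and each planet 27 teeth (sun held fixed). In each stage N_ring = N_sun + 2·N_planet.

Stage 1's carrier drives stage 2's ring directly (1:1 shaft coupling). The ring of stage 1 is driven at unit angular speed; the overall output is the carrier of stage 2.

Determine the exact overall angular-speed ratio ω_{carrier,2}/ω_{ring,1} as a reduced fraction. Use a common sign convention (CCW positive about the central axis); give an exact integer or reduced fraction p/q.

Stage 1: N_ring = 26 + 2·13 = 52
Stage 1: 26(ω_s−ω_c) = −52(ω_r−ω_c),  ω_s=0, ω_r=1
Stage 1: 26(0−ω_c) = −52(1−ω_c)  ⇒  78ω_c = 52  ⇒  ω_c = 2/3
  ⇒ ω_c¹/ω_r¹ = 2/3
Stage 2: N_ring = 32 + 2·27 = 86
Stage 2: 32(ω_s−ω_c) = −86(ω_r−ω_c),  ω_s=0, ω_r=1
Stage 2: 32(0−ω_c) = −86(1−ω_c)  ⇒  118ω_c = 86  ⇒  ω_c = 43/59
  ⇒ ω_c²/ω_r² = 43/59
Coupling ω_r² = ω_c¹ ⇒ overall = 2/3 × 43/59 = 86/177

86/177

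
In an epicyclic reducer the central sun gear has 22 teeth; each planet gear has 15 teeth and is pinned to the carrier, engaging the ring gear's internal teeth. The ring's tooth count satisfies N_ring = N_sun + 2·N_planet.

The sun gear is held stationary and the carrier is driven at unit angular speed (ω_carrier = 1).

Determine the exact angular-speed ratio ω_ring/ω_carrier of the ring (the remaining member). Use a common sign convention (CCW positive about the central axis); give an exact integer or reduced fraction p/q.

37/26

N_ring = 22 + 2·15 = 52
22(ω_s−ω_c) = −52(ω_r−ω_c),  ω_s=0, ω_c=1
ω_r = 1 − (22/52)(0−1) = 37/26
ω_r/ω_c = 37/26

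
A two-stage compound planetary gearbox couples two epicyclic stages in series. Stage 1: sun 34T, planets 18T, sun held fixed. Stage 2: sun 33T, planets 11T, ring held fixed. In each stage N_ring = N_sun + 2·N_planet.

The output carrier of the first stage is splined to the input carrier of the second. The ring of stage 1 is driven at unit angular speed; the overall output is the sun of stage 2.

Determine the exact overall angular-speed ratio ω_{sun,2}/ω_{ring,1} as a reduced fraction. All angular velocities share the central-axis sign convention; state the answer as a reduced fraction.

Stage 1: N_ring = 34 + 2·18 = 70
Stage 1: 34(ω_s−ω_c) = −70(ω_r−ω_c),  ω_s=0, ω_r=1
Stage 1: 34(0−ω_c) = −70(1−ω_c)  ⇒  104ω_c = 70  ⇒  ω_c = 35/52
  ⇒ ω_c¹/ω_r¹ = 35/52
Stage 2: N_ring = 33 + 2·11 = 55
Stage 2: 33(ω_s−ω_c) = −55(ω_r−ω_c),  ω_r=0, ω_c=1
Stage 2: ω_s = 1 − (55/33)(0−1) = 8/3
  ⇒ ω_s²/ω_c² = 8/3
Coupling ω_c² = ω_c¹ ⇒ overall = 35/52 × 8/3 = 70/39

70/39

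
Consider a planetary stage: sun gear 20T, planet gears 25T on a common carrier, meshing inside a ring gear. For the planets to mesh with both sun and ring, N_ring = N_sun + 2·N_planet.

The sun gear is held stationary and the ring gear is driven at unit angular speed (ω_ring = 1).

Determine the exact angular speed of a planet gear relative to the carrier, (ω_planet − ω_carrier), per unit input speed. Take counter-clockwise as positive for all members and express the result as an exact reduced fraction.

28/45

N_ring = 20 + 2·25 = 70
20(ω_s−ω_c) = −70(ω_r−ω_c),  ω_s=0, ω_r=1
20(0−ω_c) = −70(1−ω_c)  ⇒  90ω_c = 70  ⇒  ω_c = 7/9
sun–planet: 20·(0−7/9) = −25·(ω_p−ω_c)  ⇒  ω_p−ω_c = −(20/25)·(-7/9) = 28/45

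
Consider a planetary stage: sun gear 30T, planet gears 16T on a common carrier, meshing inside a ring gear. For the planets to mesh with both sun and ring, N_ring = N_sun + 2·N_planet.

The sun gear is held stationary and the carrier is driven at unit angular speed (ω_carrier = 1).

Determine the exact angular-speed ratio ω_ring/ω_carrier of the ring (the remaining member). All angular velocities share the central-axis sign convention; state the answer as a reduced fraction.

N_ring = 30 + 2·16 = 62
30(ω_s−ω_c) = −62(ω_r−ω_c),  ω_s=0, ω_c=1
ω_r = 1 − (30/62)(0−1) = 46/31
ω_r/ω_c = 46/31

46/31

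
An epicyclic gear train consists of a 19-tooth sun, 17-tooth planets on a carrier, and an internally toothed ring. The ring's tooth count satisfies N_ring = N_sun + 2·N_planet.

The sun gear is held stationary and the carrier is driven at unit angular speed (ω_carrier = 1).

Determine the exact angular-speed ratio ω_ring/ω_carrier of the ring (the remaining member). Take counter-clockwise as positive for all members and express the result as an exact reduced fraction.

N_ring = 19 + 2·17 = 53
19(ω_s−ω_c) = −53(ω_r−ω_c),  ω_s=0, ω_c=1
ω_r = 1 − (19/53)(0−1) = 72/53
ω_r/ω_c = 72/53

72/53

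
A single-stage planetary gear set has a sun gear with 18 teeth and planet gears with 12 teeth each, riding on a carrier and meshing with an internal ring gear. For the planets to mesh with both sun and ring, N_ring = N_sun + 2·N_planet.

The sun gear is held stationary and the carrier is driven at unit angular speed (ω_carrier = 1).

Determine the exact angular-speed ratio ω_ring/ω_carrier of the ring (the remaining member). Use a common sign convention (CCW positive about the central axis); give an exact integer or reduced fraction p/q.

N_ring = 18 + 2·12 = 42
18(ω_s−ω_c) = −42(ω_r−ω_c),  ω_s=0, ω_c=1
ω_r = 1 − (18/42)(0−1) = 10/7
ω_r/ω_c = 10/7

10/7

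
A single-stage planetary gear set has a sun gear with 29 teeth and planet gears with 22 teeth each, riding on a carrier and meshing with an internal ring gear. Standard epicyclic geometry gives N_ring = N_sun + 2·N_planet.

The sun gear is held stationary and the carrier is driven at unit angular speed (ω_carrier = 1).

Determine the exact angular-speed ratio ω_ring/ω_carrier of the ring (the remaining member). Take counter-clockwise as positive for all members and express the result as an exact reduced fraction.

102/73

N_ring = 29 + 2·22 = 73
29(ω_s−ω_c) = −73(ω_r−ω_c),  ω_s=0, ω_c=1
ω_r = 1 − (29/73)(0−1) = 102/73
ω_r/ω_c = 102/73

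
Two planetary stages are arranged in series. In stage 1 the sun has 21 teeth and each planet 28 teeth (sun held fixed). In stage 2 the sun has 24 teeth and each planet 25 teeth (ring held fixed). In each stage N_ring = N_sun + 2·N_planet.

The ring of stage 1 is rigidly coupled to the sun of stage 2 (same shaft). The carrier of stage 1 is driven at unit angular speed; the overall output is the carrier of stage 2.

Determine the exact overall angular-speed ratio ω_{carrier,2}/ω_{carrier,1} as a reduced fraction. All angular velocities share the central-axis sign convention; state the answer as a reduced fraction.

Stage 1: N_ring = 21 + 2·28 = 77
Stage 1: 21(ω_s−ω_c) = −77(ω_r−ω_c),  ω_s=0, ω_c=1
Stage 1: ω_r = 1 − (21/77)(0−1) = 14/11
  ⇒ ω_r¹/ω_c¹ = 14/11
Stage 2: N_ring = 24 + 2·25 = 74
Stage 2: 24(ω_s−ω_c) = −74(ω_r−ω_c),  ω_r=0, ω_s=1
Stage 2: 24(1−ω_c) = −74(0−ω_c)  ⇒  98ω_c = 24  ⇒  ω_c = 12/49
  ⇒ ω_c²/ω_s² = 12/49
Coupling ω_s² = ω_r¹ ⇒ overall = 14/11 × 12/49 = 24/77

24/77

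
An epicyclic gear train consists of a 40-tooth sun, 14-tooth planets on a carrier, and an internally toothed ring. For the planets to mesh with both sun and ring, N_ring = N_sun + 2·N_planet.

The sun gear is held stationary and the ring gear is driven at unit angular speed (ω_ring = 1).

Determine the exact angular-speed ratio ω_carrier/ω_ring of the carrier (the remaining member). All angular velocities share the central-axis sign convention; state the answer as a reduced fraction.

17/27

N_ring = 40 + 2·14 = 68
40(ω_s−ω_c) = −68(ω_r−ω_c),  ω_s=0, ω_r=1
40(0−ω_c) = −68(1−ω_c)  ⇒  108ω_c = 68  ⇒  ω_c = 17/27
ω_c/ω_r = 17/27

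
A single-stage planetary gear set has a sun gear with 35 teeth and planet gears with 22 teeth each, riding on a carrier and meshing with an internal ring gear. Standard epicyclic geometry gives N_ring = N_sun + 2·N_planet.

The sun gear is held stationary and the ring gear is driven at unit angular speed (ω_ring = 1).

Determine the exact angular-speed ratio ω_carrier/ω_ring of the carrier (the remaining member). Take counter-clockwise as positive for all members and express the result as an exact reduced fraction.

N_ring = 35 + 2·22 = 79
35(ω_s−ω_c) = −79(ω_r−ω_c),  ω_s=0, ω_r=1
35(0−ω_c) = −79(1−ω_c)  ⇒  114ω_c = 79  ⇒  ω_c = 79/114
ω_c/ω_r = 79/114

79/114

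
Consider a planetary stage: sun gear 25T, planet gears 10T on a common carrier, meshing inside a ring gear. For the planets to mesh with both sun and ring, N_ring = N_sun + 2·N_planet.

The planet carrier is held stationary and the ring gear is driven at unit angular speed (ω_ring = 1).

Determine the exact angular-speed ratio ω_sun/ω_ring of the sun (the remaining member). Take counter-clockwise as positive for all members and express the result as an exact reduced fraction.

N_ring = 25 + 2·10 = 45
25(ω_s−ω_c) = −45(ω_r−ω_c),  ω_c=0, ω_r=1
ω_s = 0 − (45/25)(1−0) = -9/5
ω_s/ω_r = -9/5

-9/5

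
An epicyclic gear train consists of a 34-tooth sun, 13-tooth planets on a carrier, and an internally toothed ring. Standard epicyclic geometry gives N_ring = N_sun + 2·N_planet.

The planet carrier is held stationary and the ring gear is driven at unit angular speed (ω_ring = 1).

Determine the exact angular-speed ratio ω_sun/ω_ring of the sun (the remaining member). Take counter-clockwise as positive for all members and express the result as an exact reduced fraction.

N_ring = 34 + 2·13 = 60
34(ω_s−ω_c) = −60(ω_r−ω_c),  ω_c=0, ω_r=1
ω_s = 0 − (60/34)(1−0) = -30/17
ω_s/ω_r = -30/17

-30/17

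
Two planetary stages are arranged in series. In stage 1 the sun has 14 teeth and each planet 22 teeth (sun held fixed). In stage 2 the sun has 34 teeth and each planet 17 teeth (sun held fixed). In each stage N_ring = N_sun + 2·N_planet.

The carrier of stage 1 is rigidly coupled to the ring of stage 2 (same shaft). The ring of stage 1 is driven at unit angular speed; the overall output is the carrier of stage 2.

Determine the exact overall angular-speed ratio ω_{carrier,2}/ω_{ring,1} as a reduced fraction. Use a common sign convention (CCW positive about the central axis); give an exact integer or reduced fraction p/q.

Stage 1: N_ring = 14 + 2·22 = 58
Stage 1: 14(ω_s−ω_c) = −58(ω_r−ω_c),  ω_s=0, ω_r=1
Stage 1: 14(0−ω_c) = −58(1−ω_c)  ⇒  72ω_c = 58  ⇒  ω_c = 29/36
  ⇒ ω_c¹/ω_r¹ = 29/36
Stage 2: N_ring = 34 + 2·17 = 68
Stage 2: 34(ω_s−ω_c) = −68(ω_r−ω_c),  ω_s=0, ω_r=1
Stage 2: 34(0−ω_c) = −68(1−ω_c)  ⇒  102ω_c = 68  ⇒  ω_c = 2/3
  ⇒ ω_c²/ω_r² = 2/3
Coupling ω_r² = ω_c¹ ⇒ overall = 29/36 × 2/3 = 29/54

29/54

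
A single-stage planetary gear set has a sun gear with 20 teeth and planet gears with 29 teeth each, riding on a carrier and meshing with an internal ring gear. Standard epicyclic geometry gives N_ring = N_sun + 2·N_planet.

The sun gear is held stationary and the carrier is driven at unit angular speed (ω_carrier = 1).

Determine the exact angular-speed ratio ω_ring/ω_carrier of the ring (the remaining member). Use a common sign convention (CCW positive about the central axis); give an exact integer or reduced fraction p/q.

49/39

N_ring = 20 + 2·29 = 78
20(ω_s−ω_c) = −78(ω_r−ω_c),  ω_s=0, ω_c=1
ω_r = 1 − (20/78)(0−1) = 49/39
ω_r/ω_c = 49/39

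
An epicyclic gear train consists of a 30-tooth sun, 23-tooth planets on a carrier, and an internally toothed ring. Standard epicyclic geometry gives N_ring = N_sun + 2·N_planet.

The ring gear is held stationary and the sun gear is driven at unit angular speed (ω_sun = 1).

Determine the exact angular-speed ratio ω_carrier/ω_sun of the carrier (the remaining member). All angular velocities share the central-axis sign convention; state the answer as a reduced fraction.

15/53

N_ring = 30 + 2·23 = 76
30(ω_s−ω_c) = −76(ω_r−ω_c),  ω_r=0, ω_s=1
30(1−ω_c) = −76(0−ω_c)  ⇒  106ω_c = 30  ⇒  ω_c = 15/53
ω_c/ω_s = 15/53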